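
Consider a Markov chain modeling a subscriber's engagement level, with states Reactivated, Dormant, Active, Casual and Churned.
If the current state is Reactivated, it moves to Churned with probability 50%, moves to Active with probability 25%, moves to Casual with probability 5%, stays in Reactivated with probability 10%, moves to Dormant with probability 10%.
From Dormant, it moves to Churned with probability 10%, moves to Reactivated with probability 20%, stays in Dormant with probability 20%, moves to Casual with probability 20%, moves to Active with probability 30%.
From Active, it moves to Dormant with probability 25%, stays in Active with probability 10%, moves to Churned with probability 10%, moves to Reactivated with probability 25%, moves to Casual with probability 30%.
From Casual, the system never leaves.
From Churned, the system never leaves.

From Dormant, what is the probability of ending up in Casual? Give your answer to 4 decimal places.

0.5244

Let h(s) be the probability of absorption at Casual starting from transient state s. Then h(Casual) = 1 and h(Churned) = 0. By first-step analysis:
h(Reactivated) = 0.1·h(Reactivated) + 0.1·h(Dormant) + 0.25·h(Active) + 0.05·1 + 0.5·0
h(Dormant) = 0.2·h(Reactivated) + 0.2·h(Dormant) + 0.3·h(Active) + 0.2·1 + 0.1·0
h(Active) = 0.25·h(Reactivated) + 0.25·h(Dormant) + 0.1·h(Active) + 0.3·1 + 0.1·0
Solving: h(Reactivated) = 0.2675, h(Dormant) = 0.5244, h(Active) = 0.5533.
Starting from Dormant, the probability is 0.5244.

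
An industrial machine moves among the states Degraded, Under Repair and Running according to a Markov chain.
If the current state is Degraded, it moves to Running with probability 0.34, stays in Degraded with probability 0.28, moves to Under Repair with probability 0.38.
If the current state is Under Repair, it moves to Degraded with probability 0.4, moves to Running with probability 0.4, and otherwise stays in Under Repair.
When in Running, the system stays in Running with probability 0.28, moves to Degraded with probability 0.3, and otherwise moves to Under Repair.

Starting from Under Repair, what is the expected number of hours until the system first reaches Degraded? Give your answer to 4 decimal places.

2.7451

Let t(s) be the expected number of hours to first reach Degraded from state s, with t(Degraded) = 0. Conditioning on the first hour:
t(Under Repair) = 1 + 0.2·t(Under Repair) + 0.4·t(Running)
t(Running) = 1 + 0.42·t(Under Repair) + 0.28·t(Running)
Solving: t(Under Repair) = 2.7451, t(Running) = 2.9902.
Expected hours from Under Repair to Degraded: 2.7451.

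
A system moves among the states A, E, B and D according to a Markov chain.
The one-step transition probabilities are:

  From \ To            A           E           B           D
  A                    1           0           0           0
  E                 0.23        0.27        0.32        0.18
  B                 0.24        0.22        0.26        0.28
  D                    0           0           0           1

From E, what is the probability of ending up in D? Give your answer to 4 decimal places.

Let h(s) be the probability of absorption at D starting from transient state s. Then h(D) = 1 and h(A) = 0. By first-step analysis:
h(E) = 0.23·0 + 0.27·h(E) + 0.32·h(B) + 0.18·1
h(B) = 0.24·0 + 0.22·h(E) + 0.26·h(B) + 0.28·1
Solving: h(E) = 0.4742, h(B) = 0.5194.
Starting from E, the probability is 0.4742.

0.4742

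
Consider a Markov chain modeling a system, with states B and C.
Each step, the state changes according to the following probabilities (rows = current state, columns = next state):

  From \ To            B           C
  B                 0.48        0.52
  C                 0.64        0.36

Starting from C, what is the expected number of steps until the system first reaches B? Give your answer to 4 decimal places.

1.5625

Let t(s) be the expected number of steps to first reach B from state s, with t(B) = 0. Conditioning on the first step:
t(C) = 1 + 0.36·t(C)
Solving: t(C) = 1.5625.
Expected steps from C to B: 1.5625.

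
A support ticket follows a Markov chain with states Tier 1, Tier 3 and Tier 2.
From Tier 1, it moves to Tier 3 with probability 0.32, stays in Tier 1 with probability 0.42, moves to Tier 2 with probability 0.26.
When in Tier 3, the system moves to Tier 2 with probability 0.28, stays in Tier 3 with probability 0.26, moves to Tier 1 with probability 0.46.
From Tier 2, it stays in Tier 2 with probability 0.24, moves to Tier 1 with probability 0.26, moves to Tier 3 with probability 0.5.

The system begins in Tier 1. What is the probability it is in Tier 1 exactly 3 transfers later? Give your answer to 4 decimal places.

Propagate the distribution vector 3 transfers from Tier 1.
After 0 transfers: (1.0000, 0.0000, 0.0000)
After 1 transfer: (0.4200, 0.3200, 0.2600)
After 2 transfers: (0.3912, 0.3476, 0.2612)
After 3 transfers: (0.3921, 0.3462, 0.2617)
P(in Tier 1 after 3 transfers) = 0.3921

0.3921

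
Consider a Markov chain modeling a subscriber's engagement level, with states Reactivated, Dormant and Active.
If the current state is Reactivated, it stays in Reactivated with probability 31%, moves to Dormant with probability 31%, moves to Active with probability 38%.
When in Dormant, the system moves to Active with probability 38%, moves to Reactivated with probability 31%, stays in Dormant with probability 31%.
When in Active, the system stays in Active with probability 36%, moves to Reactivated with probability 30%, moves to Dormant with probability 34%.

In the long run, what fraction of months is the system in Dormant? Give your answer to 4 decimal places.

Let the stationary distribution be π with π = πP and π_1 + π_2 + π_3 = 1.
π_1 = 0.31·π_1 + 0.31·π_2 + 0.3·π_3
π_2 = 0.31·π_1 + 0.31·π_2 + 0.34·π_3
Solving with the normalization constraint gives π = (0.3063, 0.3212, 0.3725).
So the stationary probability of Dormant is 0.3212.

0.3212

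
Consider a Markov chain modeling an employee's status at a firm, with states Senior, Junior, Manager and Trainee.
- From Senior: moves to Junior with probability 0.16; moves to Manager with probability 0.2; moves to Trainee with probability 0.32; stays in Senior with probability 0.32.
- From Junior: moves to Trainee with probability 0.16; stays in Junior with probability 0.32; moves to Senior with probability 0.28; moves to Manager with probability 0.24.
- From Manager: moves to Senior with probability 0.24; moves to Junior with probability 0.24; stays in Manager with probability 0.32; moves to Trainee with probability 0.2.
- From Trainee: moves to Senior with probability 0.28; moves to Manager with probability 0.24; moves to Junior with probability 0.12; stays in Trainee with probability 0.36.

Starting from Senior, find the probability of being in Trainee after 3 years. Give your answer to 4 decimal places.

0.2719

Propagate the distribution vector 3 years from Senior.
After 0 years: (1.0000, 0.0000, 0.0000, 0.0000)
After 1 year: (0.3200, 0.1600, 0.2000, 0.3200)
After 2 years: (0.2848, 0.1888, 0.2432, 0.2832)
After 3 years: (0.2817, 0.1983, 0.2481, 0.2719)
P(in Trainee after 3 years) = 0.2719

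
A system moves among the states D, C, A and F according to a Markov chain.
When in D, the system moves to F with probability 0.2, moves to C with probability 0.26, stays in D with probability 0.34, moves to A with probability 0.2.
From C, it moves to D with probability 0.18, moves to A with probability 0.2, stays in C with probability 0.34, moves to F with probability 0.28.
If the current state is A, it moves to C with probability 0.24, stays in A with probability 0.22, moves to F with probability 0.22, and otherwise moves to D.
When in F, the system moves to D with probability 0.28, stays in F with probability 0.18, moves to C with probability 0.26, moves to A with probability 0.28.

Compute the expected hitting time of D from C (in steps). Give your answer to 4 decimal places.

4.2449

Let t(s) be the expected number of steps to first reach D from state s, with t(D) = 0. Conditioning on the first step:
t(C) = 1 + 0.34·t(C) + 0.2·t(A) + 0.28·t(F)
t(A) = 1 + 0.24·t(C) + 0.22·t(A) + 0.22·t(F)
t(F) = 1 + 0.26·t(C) + 0.28·t(A) + 0.18·t(F)
Solving: t(C) = 4.2449, t(A) = 3.6647, t(F) = 3.8168.
Expected steps from C to D: 4.2449.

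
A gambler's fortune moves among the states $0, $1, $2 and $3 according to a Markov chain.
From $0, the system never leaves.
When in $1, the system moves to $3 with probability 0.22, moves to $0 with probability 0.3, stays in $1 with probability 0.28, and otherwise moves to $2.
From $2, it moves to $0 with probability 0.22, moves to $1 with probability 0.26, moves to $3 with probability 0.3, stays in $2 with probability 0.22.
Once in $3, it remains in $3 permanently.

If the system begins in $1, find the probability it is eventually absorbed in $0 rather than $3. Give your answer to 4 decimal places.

0.5455

Let h(s) be the probability of absorption at $0 starting from transient state s. Then h($0) = 1 and h($3) = 0. By first-step analysis:
h($1) = 0.3·1 + 0.28·h($1) + 0.2·h($2) + 0.22·0
h($2) = 0.22·1 + 0.26·h($1) + 0.22·h($2) + 0.3·0
Solving: h($1) = 0.5455, h($2) = 0.4639.
Starting from $1, the probability is 0.5455.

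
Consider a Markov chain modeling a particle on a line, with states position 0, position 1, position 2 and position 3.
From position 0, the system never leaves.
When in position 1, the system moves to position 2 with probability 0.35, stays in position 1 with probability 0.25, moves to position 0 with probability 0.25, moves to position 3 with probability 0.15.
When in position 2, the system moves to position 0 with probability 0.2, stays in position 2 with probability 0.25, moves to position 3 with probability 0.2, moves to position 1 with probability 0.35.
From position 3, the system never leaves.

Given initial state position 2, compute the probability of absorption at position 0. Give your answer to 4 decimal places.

0.5398

Let h(s) be the probability of absorption at position 0 starting from transient state s. Then h(position 0) = 1 and h(position 3) = 0. By first-step analysis:
h(position 1) = 0.25·1 + 0.25·h(position 1) + 0.35·h(position 2) + 0.15·0
h(position 2) = 0.2·1 + 0.35·h(position 1) + 0.25·h(position 2) + 0.2·0
Solving: h(position 1) = 0.5852, h(position 2) = 0.5398.
Starting from position 2, the probability is 0.5398.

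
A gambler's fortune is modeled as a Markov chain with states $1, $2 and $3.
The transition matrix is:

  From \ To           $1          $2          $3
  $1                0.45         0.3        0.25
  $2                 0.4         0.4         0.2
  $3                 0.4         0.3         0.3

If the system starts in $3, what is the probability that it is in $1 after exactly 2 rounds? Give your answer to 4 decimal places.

Sum over the intermediate state after 1 round:
P = P($3→$1)·P($1→$1) + P($3→$2)·P($2→$1) + P($3→$3)·P($3→$1)
  = 0.4×0.45 + 0.3×0.4 + 0.3×0.4
  = 0.1800 + 0.1200 + 0.1200 = 0.4200

0.4200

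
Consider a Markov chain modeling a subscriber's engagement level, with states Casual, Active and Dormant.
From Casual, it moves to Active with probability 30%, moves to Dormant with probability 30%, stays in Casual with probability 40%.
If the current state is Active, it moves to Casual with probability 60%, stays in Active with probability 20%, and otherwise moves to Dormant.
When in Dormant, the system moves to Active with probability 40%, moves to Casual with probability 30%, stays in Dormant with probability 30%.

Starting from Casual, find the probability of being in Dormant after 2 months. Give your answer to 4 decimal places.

Sum over the intermediate state after 1 month:
P = P(Casual→Casual)·P(Casual→Dormant) + P(Casual→Active)·P(Active→Dormant) + P(Casual→Dormant)·P(Dormant→Dormant)
  = 0.4×0.3 + 0.3×0.2 + 0.3×0.3
  = 0.1200 + 0.0600 + 0.0900 = 0.2700

0.2700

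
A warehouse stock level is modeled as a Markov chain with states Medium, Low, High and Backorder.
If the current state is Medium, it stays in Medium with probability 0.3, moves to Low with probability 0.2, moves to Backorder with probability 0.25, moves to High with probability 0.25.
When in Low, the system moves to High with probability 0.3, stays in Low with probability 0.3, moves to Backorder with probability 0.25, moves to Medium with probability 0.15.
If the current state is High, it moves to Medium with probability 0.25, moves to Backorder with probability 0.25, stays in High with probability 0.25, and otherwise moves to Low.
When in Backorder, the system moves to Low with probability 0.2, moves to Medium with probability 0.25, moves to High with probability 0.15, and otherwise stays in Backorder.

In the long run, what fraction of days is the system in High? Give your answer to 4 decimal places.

0.2323

Let the stationary distribution be π with π = πP and π_1 + π_2 + π_3 + π_4 = 1.
π_1 = 0.3·π_1 + 0.15·π_2 + 0.25·π_3 + 0.25·π_4
π_2 = 0.2·π_1 + 0.3·π_2 + 0.25·π_3 + 0.2·π_4
π_3 = 0.25·π_1 + 0.3·π_2 + 0.25·π_3 + 0.15·π_4
Solving with the normalization constraint gives π = (0.2384, 0.2351, 0.2323, 0.2941).
So the stationary probability of High is 0.2323.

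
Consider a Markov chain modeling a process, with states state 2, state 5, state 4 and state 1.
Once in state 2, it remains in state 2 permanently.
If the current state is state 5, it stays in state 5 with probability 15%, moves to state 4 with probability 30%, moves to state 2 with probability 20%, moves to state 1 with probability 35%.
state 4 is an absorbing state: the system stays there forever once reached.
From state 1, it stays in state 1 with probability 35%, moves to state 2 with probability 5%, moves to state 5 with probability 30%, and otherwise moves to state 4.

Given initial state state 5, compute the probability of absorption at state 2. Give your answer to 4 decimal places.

Let h(s) be the probability of absorption at state 2 starting from transient state s. Then h(state 2) = 1 and h(state 4) = 0. By first-step analysis:
h(state 5) = 0.2·1 + 0.15·h(state 5) + 0.3·0 + 0.35·h(state 1)
h(state 1) = 0.05·1 + 0.3·h(state 5) + 0.3·0 + 0.35·h(state 1)
Solving: h(state 5) = 0.3296, h(state 1) = 0.2291.
Starting from state 5, the probability is 0.3296.

0.3296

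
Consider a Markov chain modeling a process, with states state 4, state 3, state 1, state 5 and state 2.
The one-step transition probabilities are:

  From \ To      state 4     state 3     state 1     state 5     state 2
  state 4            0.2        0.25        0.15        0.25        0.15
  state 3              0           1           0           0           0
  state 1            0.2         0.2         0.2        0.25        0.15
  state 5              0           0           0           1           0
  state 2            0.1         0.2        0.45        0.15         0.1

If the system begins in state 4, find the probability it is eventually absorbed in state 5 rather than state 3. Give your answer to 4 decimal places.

0.5032

Let h(s) be the probability of absorption at state 5 starting from transient state s. Then h(state 5) = 1 and h(state 3) = 0. By first-step analysis:
h(state 4) = 0.2·h(state 4) + 0.25·0 + 0.15·h(state 1) + 0.25·1 + 0.15·h(state 2)
h(state 1) = 0.2·h(state 4) + 0.2·0 + 0.2·h(state 1) + 0.25·1 + 0.15·h(state 2)
h(state 2) = 0.1·h(state 4) + 0.2·0 + 0.45·h(state 1) + 0.15·1 + 0.1·h(state 2)
Solving: h(state 4) = 0.5032, h(state 1) = 0.5297, h(state 2) = 0.4874.
Starting from state 4, the probability is 0.5032.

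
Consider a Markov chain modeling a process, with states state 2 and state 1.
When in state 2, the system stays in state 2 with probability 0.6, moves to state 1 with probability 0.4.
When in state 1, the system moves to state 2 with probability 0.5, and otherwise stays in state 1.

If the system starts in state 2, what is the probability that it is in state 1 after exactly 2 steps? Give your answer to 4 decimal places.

Sum over the intermediate state after 1 step:
P = P(state 2→state 2)·P(state 2→state 1) + P(state 2→state 1)·P(state 1→state 1)
  = 0.6×0.4 + 0.4×0.5
  = 0.2400 + 0.2000 = 0.4400

0.4400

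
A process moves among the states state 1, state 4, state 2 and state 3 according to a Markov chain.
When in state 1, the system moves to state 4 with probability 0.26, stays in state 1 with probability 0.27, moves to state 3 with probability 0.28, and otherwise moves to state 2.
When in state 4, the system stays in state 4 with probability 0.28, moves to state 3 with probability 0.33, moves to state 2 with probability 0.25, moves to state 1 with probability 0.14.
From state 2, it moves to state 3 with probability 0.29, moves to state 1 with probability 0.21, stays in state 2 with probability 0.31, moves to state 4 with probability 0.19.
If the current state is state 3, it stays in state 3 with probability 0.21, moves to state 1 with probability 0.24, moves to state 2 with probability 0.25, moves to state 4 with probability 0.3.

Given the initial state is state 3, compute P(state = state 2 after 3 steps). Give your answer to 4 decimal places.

Propagate the distribution vector 3 steps from state 3.
After 0 steps: (0.0000, 0.0000, 0.0000, 1.0000)
After 1 step: (0.2400, 0.3000, 0.2500, 0.2100)
After 2 steps: (0.2097, 0.2569, 0.2506, 0.2828)
After 3 steps: (0.2131, 0.2589, 0.2525, 0.2756)
P(in state 2 after 3 steps) = 0.2525

0.2525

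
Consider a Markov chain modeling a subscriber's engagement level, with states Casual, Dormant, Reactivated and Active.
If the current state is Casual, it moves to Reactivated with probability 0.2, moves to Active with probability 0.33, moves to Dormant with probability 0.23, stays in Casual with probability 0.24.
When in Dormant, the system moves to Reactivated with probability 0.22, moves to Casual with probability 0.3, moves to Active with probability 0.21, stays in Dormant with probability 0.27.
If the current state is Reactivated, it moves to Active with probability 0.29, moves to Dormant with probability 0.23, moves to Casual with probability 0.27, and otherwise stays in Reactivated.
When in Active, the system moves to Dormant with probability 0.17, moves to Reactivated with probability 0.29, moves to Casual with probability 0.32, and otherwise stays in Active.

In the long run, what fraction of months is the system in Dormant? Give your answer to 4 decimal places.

Let the stationary distribution be π with π = πP and π_1 + π_2 + π_3 + π_4 = 1.
π_1 = 0.24·π_1 + 0.3·π_2 + 0.27·π_3 + 0.32·π_4
π_2 = 0.23·π_1 + 0.27·π_2 + 0.23·π_3 + 0.17·π_4
π_3 = 0.2·π_1 + 0.22·π_2 + 0.21·π_3 + 0.29·π_4
Solving with the normalization constraint gives π = (0.2815, 0.2230, 0.2306, 0.2649).
So the stationary probability of Dormant is 0.2230.

0.2230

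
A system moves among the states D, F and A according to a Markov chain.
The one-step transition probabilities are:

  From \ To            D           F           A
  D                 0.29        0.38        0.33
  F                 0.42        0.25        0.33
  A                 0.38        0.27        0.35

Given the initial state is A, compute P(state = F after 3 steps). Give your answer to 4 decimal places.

0.3031

Propagate the distribution vector 3 steps from A.
After 0 steps: (0.0000, 0.0000, 1.0000)
After 1 step: (0.3800, 0.2700, 0.3500)
After 2 steps: (0.3566, 0.3064, 0.3370)
After 3 steps: (0.3602, 0.3031, 0.3367)
P(in F after 3 steps) = 0.3031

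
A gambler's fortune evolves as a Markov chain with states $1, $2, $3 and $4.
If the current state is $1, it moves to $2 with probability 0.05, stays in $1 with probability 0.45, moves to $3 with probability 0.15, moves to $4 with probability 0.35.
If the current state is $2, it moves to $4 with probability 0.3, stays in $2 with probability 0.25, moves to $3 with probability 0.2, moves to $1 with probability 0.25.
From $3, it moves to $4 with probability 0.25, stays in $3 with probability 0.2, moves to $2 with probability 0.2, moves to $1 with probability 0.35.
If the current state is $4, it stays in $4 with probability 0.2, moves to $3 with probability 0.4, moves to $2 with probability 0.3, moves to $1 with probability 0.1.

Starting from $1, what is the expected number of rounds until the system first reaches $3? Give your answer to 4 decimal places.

4.3072

Let t(s) be the expected number of rounds to first reach $3 from state s, with t($3) = 0. Conditioning on the first round:
t($1) = 1 + 0.45·t($1) + 0.05·t($2) + 0.35·t($4)
t($2) = 1 + 0.25·t($1) + 0.25·t($2) + 0.3·t($4)
t($4) = 1 + 0.1·t($1) + 0.3·t($2) + 0.2·t($4)
Solving: t($1) = 4.3072, t($2) = 4.0993, t($4) = 3.3256.
Expected rounds from $1 to $3: 4.3072.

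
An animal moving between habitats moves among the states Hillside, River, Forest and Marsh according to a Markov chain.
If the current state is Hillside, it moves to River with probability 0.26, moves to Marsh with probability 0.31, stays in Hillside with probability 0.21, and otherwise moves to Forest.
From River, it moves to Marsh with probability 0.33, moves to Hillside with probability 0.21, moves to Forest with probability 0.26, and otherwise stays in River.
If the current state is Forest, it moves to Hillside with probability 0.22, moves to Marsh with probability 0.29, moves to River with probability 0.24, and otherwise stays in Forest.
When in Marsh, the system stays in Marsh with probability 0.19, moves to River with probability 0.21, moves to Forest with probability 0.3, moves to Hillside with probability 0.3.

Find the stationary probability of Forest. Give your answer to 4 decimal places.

Let the stationary distribution be π with π = πP and π_1 + π_2 + π_3 + π_4 = 1.
π_1 = 0.21·π_1 + 0.21·π_2 + 0.22·π_3 + 0.3·π_4
π_2 = 0.26·π_1 + 0.2·π_2 + 0.24·π_3 + 0.21·π_4
π_3 = 0.22·π_1 + 0.26·π_2 + 0.25·π_3 + 0.3·π_4
Solving with the normalization constraint gives π = (0.2374, 0.2274, 0.2590, 0.2762).
So the stationary probability of Forest is 0.2590.

0.2590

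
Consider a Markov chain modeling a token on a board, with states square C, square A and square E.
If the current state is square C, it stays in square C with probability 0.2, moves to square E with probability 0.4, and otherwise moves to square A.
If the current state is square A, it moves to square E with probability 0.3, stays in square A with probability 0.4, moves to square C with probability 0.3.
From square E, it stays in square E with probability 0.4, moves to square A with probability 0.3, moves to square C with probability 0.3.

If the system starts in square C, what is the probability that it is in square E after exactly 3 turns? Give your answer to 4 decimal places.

Propagate the distribution vector 3 turns from square C.
After 0 turns: (1.0000, 0.0000, 0.0000)
After 1 turn: (0.2000, 0.4000, 0.4000)
After 2 turns: (0.2800, 0.3600, 0.3600)
After 3 turns: (0.2720, 0.3640, 0.3640)
P(in square E after 3 turns) = 0.3640

0.3640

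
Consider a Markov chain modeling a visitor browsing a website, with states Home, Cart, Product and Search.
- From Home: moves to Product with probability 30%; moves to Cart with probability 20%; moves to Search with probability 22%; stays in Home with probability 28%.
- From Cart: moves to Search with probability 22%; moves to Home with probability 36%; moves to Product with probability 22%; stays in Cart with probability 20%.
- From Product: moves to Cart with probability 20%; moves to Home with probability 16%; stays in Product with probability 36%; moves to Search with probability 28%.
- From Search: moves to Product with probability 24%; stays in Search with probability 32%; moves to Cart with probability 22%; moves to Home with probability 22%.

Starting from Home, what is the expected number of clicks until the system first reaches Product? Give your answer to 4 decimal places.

Let t(s) be the expected number of clicks to first reach Product from state s, with t(Product) = 0. Conditioning on the first click:
t(Home) = 1 + 0.28·t(Home) + 0.2·t(Cart) + 0.22·t(Search)
t(Cart) = 1 + 0.36·t(Home) + 0.2·t(Cart) + 0.22·t(Search)
t(Search) = 1 + 0.22·t(Home) + 0.22·t(Cart) + 0.32·t(Search)
Solving: t(Home) = 3.7183, t(Cart) = 4.0157, t(Search) = 3.9728.
Expected clicks from Home to Product: 3.7183.

3.7183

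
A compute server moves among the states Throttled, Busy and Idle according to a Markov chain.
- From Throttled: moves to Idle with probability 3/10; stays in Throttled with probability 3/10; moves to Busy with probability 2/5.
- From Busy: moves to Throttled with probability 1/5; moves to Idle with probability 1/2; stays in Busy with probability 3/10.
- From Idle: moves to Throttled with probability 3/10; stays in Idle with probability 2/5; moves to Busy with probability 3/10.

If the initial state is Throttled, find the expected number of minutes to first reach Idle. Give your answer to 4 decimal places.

Let t(s) be the expected number of minutes to first reach Idle from state s, with t(Idle) = 0. Conditioning on the first minute:
t(Throttled) = 1 + 0.3·t(Throttled) + 0.4·t(Busy)
t(Busy) = 1 + 0.2·t(Throttled) + 0.3·t(Busy)
Solving: t(Throttled) = 2.6829, t(Busy) = 2.1951.
Expected minutes from Throttled to Idle: 2.6829.

2.6829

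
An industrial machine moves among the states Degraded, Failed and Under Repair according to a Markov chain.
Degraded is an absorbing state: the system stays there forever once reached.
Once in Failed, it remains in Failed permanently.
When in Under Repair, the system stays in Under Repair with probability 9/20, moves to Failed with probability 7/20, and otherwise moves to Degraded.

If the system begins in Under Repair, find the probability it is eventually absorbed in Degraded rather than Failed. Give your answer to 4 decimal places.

0.3636

Let h(s) be the probability of absorption at Degraded starting from transient state s. Then h(Degraded) = 1 and h(Failed) = 0. By first-step analysis:
h(Under Repair) = 0.2·1 + 0.35·0 + 0.45·h(Under Repair)
Solving: h(Under Repair) = 0.3636.
Starting from Under Repair, the probability is 0.3636.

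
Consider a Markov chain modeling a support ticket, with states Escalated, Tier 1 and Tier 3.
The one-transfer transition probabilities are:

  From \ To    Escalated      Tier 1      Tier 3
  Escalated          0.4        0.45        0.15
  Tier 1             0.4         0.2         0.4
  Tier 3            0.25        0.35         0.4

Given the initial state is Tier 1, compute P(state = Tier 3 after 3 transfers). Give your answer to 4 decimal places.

Propagate the distribution vector 3 transfers from Tier 1.
After 0 transfers: (0.0000, 1.0000, 0.0000)
After 1 transfer: (0.4000, 0.2000, 0.4000)
After 2 transfers: (0.3400, 0.3600, 0.3000)
After 3 transfers: (0.3550, 0.3300, 0.3150)
P(in Tier 3 after 3 transfers) = 0.3150

0.3150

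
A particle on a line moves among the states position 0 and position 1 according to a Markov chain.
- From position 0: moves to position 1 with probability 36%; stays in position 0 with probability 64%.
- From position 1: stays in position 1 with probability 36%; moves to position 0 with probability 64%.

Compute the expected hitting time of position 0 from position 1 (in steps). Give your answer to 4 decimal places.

Let t(s) be the expected number of steps to first reach position 0 from state s, with t(position 0) = 0. Conditioning on the first step:
t(position 1) = 1 + 0.36·t(position 1)
Solving: t(position 1) = 1.5625.
Expected steps from position 1 to position 0: 1.5625.

1.5625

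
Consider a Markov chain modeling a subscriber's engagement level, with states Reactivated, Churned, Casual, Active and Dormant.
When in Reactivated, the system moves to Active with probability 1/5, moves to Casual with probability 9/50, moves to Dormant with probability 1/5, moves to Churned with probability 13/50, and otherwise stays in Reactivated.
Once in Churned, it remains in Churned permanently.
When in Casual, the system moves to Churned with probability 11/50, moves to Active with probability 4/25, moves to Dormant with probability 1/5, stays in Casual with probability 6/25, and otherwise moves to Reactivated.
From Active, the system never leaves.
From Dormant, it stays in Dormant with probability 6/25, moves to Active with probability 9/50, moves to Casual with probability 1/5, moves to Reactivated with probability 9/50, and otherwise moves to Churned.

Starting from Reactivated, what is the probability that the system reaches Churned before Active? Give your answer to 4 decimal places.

0.5604

Let h(s) be the probability of absorption at Churned starting from transient state s. Then h(Churned) = 1 and h(Active) = 0. By first-step analysis:
h(Reactivated) = 0.16·h(Reactivated) + 0.26·1 + 0.18·h(Casual) + 0.2·0 + 0.2·h(Dormant)
h(Casual) = 0.18·h(Reactivated) + 0.22·1 + 0.24·h(Casual) + 0.16·0 + 0.2·h(Dormant)
h(Dormant) = 0.18·h(Reactivated) + 0.2·1 + 0.2·h(Casual) + 0.18·0 + 0.24·h(Dormant)
Solving: h(Reactivated) = 0.5604, h(Casual) = 0.5655, h(Dormant) = 0.5447.
Starting from Reactivated, the probability is 0.5604.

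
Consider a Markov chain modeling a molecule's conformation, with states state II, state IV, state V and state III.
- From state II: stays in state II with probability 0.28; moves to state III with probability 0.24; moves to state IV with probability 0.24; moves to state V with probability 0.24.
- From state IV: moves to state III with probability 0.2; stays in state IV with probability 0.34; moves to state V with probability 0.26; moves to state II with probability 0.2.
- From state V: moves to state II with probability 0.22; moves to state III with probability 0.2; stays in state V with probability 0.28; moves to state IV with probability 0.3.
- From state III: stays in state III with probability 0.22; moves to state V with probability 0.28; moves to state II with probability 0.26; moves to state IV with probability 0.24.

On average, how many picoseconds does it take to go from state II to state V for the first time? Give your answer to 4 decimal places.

3.9319

Let t(s) be the expected number of picoseconds to first reach state V from state s, with t(state V) = 0. Conditioning on the first picosecond:
t(state II) = 1 + 0.28·t(state II) + 0.24·t(state IV) + 0.24·t(state III)
t(state IV) = 1 + 0.2·t(state II) + 0.34·t(state IV) + 0.2·t(state III)
t(state III) = 1 + 0.26·t(state II) + 0.24·t(state IV) + 0.22·t(state III)
Solving: t(state II) = 3.9319, t(state IV) = 3.8514, t(state III) = 3.7778.
Expected picoseconds from state II to state V: 3.9319.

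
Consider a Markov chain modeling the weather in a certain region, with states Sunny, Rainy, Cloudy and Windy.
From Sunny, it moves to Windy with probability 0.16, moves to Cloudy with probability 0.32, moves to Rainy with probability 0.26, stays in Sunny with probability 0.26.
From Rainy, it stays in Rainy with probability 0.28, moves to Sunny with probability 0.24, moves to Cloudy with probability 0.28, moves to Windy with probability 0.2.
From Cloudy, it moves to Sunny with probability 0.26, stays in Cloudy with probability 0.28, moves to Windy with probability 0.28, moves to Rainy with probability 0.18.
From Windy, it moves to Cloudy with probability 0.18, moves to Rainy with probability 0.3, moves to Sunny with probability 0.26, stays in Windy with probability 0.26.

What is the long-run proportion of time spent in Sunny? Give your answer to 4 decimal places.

Let the stationary distribution be π with π = πP and π_1 + π_2 + π_3 + π_4 = 1.
π_1 = 0.26·π_1 + 0.24·π_2 + 0.26·π_3 + 0.26·π_4
π_2 = 0.26·π_1 + 0.28·π_2 + 0.18·π_3 + 0.3·π_4
π_3 = 0.32·π_1 + 0.28·π_2 + 0.28·π_3 + 0.18·π_4
Solving with the normalization constraint gives π = (0.2549, 0.2526, 0.2677, 0.2247).
So the stationary probability of Sunny is 0.2549.

0.2549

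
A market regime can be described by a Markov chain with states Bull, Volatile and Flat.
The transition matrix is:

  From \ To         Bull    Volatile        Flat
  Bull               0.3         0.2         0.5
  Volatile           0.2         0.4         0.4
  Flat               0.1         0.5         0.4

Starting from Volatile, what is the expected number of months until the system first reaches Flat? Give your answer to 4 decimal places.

2.3684

Let t(s) be the expected number of months to first reach Flat from state s, with t(Flat) = 0. Conditioning on the first month:
t(Bull) = 1 + 0.3·t(Bull) + 0.2·t(Volatile)
t(Volatile) = 1 + 0.2·t(Bull) + 0.4·t(Volatile)
Solving: t(Bull) = 2.1053, t(Volatile) = 2.3684.
Expected months from Volatile to Flat: 2.3684.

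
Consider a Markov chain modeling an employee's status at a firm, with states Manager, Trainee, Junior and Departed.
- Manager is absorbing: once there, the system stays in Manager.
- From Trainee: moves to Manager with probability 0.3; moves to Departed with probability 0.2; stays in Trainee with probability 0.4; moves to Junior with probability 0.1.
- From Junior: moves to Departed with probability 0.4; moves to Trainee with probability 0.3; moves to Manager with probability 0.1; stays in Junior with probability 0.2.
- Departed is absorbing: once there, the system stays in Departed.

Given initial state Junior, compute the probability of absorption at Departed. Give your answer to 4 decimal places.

0.6667

Let h(s) be the probability of absorption at Departed starting from transient state s. Then h(Departed) = 1 and h(Manager) = 0. By first-step analysis:
h(Trainee) = 0.3·0 + 0.4·h(Trainee) + 0.1·h(Junior) + 0.2·1
h(Junior) = 0.1·0 + 0.3·h(Trainee) + 0.2·h(Junior) + 0.4·1
Solving: h(Trainee) = 0.4444, h(Junior) = 0.6667.
Starting from Junior, the probability is 0.6667.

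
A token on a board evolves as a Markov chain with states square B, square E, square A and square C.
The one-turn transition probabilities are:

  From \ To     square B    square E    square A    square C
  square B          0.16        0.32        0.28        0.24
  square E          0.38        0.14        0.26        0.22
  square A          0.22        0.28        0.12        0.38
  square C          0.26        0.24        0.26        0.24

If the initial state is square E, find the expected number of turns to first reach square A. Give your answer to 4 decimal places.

Let t(s) be the expected number of turns to first reach square A from state s, with t(square A) = 0. Conditioning on the first turn:
t(square B) = 1 + 0.16·t(square B) + 0.32·t(square E) + 0.24·t(square C)
t(square E) = 1 + 0.38·t(square B) + 0.14·t(square E) + 0.22·t(square C)
t(square C) = 1 + 0.26·t(square B) + 0.24·t(square E) + 0.24·t(square C)
Solving: t(square B) = 3.7010, t(square E) = 3.7626, t(square C) = 3.7701.
Expected turns from square E to square A: 3.7626.

3.7626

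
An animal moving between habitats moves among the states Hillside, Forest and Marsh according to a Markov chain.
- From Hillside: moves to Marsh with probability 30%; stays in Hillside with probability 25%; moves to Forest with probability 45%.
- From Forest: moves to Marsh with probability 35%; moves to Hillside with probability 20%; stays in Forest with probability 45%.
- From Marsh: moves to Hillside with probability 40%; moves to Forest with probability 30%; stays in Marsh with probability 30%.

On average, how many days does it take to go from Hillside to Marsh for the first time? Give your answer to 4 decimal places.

3.1008

Let t(s) be the expected number of days to first reach Marsh from state s, with t(Marsh) = 0. Conditioning on the first day:
t(Hillside) = 1 + 0.25·t(Hillside) + 0.45·t(Forest)
t(Forest) = 1 + 0.2·t(Hillside) + 0.45·t(Forest)
Solving: t(Hillside) = 3.1008, t(Forest) = 2.9457.
Expected days from Hillside to Marsh: 3.1008.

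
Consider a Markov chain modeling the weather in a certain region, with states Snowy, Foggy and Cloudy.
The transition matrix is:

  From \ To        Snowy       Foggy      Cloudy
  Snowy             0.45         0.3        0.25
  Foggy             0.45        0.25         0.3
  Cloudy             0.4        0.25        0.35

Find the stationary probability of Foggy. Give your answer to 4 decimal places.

0.2718

Let the stationary distribution be π with π = πP and π_1 + π_2 + π_3 = 1.
π_1 = 0.45·π_1 + 0.45·π_2 + 0.4·π_3
π_2 = 0.3·π_1 + 0.25·π_2 + 0.25·π_3
Solving with the normalization constraint gives π = (0.4354, 0.2718, 0.2929).
So the stationary probability of Foggy is 0.2718.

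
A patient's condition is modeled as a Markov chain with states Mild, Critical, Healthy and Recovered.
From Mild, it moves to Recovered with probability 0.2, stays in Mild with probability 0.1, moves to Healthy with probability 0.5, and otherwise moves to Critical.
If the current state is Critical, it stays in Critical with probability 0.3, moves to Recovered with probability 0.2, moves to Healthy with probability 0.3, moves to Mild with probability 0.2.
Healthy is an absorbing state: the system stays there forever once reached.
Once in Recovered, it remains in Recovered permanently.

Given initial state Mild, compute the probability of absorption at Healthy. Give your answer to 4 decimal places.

0.6949

Let h(s) be the probability of absorption at Healthy starting from transient state s. Then h(Healthy) = 1 and h(Recovered) = 0. By first-step analysis:
h(Mild) = 0.1·h(Mild) + 0.2·h(Critical) + 0.5·1 + 0.2·0
h(Critical) = 0.2·h(Mild) + 0.3·h(Critical) + 0.3·1 + 0.2·0
Solving: h(Mild) = 0.6949, h(Critical) = 0.6271.
Starting from Mild, the probability is 0.6949.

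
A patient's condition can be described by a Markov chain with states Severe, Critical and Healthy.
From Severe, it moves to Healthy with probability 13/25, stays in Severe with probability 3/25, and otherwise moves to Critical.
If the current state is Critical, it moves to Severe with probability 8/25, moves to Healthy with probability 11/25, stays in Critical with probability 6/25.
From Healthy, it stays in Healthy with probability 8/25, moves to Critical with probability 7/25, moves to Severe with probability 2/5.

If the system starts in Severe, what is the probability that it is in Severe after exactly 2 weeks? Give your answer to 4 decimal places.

0.3376

Sum over the intermediate state after 1 week:
P = P(Severe→Severe)·P(Severe→Severe) + P(Severe→Critical)·P(Critical→Severe) + P(Severe→Healthy)·P(Healthy→Severe)
  = 0.12×0.12 + 0.36×0.32 + 0.52×0.4
  = 0.0144 + 0.1152 + 0.2080 = 0.3376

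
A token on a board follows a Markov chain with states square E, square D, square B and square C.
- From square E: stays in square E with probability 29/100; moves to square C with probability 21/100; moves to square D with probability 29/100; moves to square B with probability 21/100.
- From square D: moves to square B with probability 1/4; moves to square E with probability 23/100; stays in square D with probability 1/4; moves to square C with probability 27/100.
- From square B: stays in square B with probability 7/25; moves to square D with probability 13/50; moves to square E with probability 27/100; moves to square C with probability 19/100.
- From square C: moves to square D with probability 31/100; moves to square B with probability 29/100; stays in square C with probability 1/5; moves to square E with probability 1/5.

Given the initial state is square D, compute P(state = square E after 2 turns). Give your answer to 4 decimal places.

Propagate the distribution vector 2 turns from square D.
After 0 turns: (0.0000, 1.0000, 0.0000, 0.0000)
After 1 turn: (0.2300, 0.2500, 0.2500, 0.2700)
After 2 turns: (0.2457, 0.2779, 0.2591, 0.2173)
P(in square E after 2 turns) = 0.2457

0.2457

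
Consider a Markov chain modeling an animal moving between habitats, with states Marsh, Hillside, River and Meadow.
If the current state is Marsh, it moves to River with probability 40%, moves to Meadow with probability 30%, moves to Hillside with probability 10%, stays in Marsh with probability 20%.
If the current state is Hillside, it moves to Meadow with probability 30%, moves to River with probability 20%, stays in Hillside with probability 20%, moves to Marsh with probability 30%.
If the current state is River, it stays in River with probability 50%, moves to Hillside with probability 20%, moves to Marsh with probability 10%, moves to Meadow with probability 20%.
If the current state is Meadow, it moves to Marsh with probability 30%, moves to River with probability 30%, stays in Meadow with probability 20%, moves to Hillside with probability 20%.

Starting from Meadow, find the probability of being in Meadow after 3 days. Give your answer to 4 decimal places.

0.2380

Propagate the distribution vector 3 days from Meadow.
After 0 days: (0.0000, 0.0000, 0.0000, 1.0000)
After 1 day: (0.3000, 0.2000, 0.3000, 0.2000)
After 2 days: (0.2100, 0.1700, 0.3700, 0.2500)
After 3 days: (0.2050, 0.1790, 0.3780, 0.2380)
P(in Meadow after 3 days) = 0.2380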